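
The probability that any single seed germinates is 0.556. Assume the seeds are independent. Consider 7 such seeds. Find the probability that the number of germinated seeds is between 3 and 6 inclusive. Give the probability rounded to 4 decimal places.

X ~ Binomial(7, 0.556); P(3 ≤ X ≤ 6) = Σ C(7,k) p^k (1−p)^(7−k) over k:
  k=3: C(7,3)·0.556^3·0.444^4 = 0.233789
  k=4: C(7,4)·0.556^4·0.444^3 = 0.292763
  k=5: C(7,5)·0.556^5·0.444^2 = 0.219968
  k=6: C(7,6)·0.556^6·0.444^1 = 0.091818
Total = 0.838338

0.8383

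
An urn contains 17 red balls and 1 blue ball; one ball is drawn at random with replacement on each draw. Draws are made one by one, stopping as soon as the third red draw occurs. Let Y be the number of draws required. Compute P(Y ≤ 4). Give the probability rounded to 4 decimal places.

Finishing within 4 draws ⇔ at least 3 successes in the first 4. With X ~ Binomial(4, 0.944444), P(Y ≤ 4) = 1 − P(X ≤ 2).
  k=0: C(4,0)·0.944444^0·0.055556^4 = 0.000010
  k=1: C(4,1)·0.944444^1·0.055556^3 = 0.000648
  k=2: C(4,2)·0.944444^2·0.055556^2 = 0.016518
1 − 0.017175 = 0.982825

0.9828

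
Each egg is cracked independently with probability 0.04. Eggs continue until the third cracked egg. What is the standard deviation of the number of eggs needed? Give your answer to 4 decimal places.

Y = total eggs until the third success; negative binomial with r=3, p=0.04.
SD(Y) = √[r(1−p)/p²] = √(1800.000000) = 42.426407

42.4264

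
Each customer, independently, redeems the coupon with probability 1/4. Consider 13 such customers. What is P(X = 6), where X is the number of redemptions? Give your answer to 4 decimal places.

X ~ Binomial(n=13, p=0.25).
P(X=6) = C(13,6) · p^6 · (1−p)^7
= 1716 · 0.00024414 · 0.13348 = 0.055922

0.0559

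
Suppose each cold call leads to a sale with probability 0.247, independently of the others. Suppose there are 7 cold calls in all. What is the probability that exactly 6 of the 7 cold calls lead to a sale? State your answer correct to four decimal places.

0.0012

X ~ Binomial(n=7, p=0.247).
P(X=6) = C(7,6) · p^6 · (1−p)^1
= 7 · 0.00022708 · 0.753 = 0.001197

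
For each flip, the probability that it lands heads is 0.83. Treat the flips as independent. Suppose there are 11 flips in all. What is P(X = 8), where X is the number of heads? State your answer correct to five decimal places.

X ~ Binomial(n=11, p=0.83).
P(X=8) = C(11,8) · p^8 · (1−p)^3
= 165 · 0.22523 · 0.004913 = 0.1825809

0.18258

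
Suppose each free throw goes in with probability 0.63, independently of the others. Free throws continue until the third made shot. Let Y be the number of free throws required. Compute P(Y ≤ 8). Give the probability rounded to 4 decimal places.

Finishing within 8 free throws ⇔ at least 3 successes in the first 8. With X ~ Binomial(8, 0.63), P(Y ≤ 8) = 1 − P(X ≤ 2).
  k=0: C(8,0)·0.63^0·0.37^8 = 0.000351
  k=1: C(8,1)·0.63^1·0.37^7 = 0.004785
  k=2: C(8,2)·0.63^2·0.37^6 = 0.028513
1 − 0.033649 = 0.966351

0.9664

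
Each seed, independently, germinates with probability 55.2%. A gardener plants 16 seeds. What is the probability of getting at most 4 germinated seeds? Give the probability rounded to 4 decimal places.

0.0143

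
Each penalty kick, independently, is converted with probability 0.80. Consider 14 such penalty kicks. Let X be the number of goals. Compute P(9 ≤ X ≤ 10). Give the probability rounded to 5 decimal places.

X ~ Binomial(14, 0.80); P(9 ≤ X ≤ 10) = Σ C(14,k) p^k (1−p)^(14−k) over k:
  k=9: C(14,9)·0.80^9·0.20^5 = 0.0859852
  k=10: C(14,10)·0.80^10·0.20^4 = 0.1719705
Total = 0.2579557

0.25796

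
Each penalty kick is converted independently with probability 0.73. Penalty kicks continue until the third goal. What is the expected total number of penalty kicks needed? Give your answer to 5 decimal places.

Y = total penalty kicks until the third success; negative binomial with r=3, p=0.73.
E[Y] = r / p = 3 / 0.73 = 4.1095890

4.10959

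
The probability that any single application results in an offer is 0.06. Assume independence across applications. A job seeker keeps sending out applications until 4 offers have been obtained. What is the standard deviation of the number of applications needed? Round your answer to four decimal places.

32.3179

Y = total applications until the fourth success; negative binomial with r=4, p=0.06.
SD(Y) = √[r(1−p)/p²] = √(1044.444444) = 32.317866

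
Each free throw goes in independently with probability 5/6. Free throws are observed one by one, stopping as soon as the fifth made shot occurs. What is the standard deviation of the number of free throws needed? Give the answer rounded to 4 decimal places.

1.0954

Y = total free throws until the fifth success; negative binomial with r=5, p=0.833333.
SD(Y) = √[r(1−p)/p²] = √(1.200000) = 1.095445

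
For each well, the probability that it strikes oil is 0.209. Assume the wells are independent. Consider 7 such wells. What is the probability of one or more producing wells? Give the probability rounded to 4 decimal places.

P(at least one) = 1 − P(none) = 1 − (1 − 0.209)^7
= 1 − 0.193747 = 0.806253

0.8063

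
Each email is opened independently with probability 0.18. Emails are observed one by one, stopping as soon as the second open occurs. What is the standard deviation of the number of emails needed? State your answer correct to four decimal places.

7.1146

Y = total emails until the second success; negative binomial with r=2, p=0.18.
SD(Y) = √[r(1−p)/p²] = √(50.617284) = 7.114582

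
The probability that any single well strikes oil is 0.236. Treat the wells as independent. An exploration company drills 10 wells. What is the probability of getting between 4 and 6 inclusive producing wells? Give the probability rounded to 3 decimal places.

0.190

X ~ Binomial(10, 0.236); P(4 ≤ X ≤ 6) = Σ C(10,k) p^k (1−p)^(10−k) over k:
  k=4: C(10,4)·0.236^4·0.764^6 = 0.12955
  k=5: C(10,5)·0.236^5·0.764^5 = 0.04802
  k=6: C(10,6)·0.236^6·0.764^4 = 0.01236
Total = 0.18993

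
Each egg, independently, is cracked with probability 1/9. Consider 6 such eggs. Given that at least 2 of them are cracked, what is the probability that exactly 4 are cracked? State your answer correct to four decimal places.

X ~ Binomial(6, 0.111111). Want P(X=4 | X≥2) = P(X=4) / P(X≥2).
P(X=4) = C(6,4)·0.111111^4·0.888889^2 = 0.001806
P(X≥2) = 1 − 0.493270 − 0.369953 = 0.136777
Ratio = 0.001806 / 0.136777 = 0.013207

0.0132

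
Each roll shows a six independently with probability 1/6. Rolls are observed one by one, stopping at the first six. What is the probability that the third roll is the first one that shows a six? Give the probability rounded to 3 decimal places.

Geometric (trials to first success), p = 0.166667.
P(Y = 3) = (1−p)^2 · p = 0.69444 · 0.166667 = 0.11574

0.116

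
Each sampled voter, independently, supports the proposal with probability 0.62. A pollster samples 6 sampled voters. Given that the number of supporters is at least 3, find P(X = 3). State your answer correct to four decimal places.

0.3087

X ~ Binomial(6, 0.62). Want P(X=3 | X≥3) = P(X=3) / P(X≥3).
P(X=3) = C(6,3)·0.62^3·0.38^3 = 0.261551
P(X≥3) = 1 − 0.003011 − 0.029475 − 0.120229 = 0.847285
Ratio = 0.261551 / 0.847285 = 0.308693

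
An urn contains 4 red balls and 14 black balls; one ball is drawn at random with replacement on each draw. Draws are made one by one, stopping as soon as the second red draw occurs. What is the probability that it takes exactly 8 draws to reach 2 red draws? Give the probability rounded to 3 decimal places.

0.077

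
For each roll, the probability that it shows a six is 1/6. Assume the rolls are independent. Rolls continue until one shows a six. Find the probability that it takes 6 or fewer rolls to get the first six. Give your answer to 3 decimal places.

Y = number of rolls to the first success; geometric, p = 0.166667.
P(Y ≤ 6) = 1 − (1−p)^6 = 1 − 0.33490 = 0.66510

0.665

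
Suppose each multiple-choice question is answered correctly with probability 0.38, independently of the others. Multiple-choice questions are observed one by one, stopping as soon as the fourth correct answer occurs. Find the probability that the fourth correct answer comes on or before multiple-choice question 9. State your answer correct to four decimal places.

Finishing within 9 multiple-choice questions ⇔ at least 4 successes in the first 9. With X ~ Binomial(9, 0.38), P(Y ≤ 9) = 1 − P(X ≤ 3).
  k=0: C(9,0)·0.38^0·0.62^9 = 0.013537
  k=1: C(9,1)·0.38^1·0.62^8 = 0.074672
  k=2: C(9,2)·0.38^2·0.62^7 = 0.183068
  k=3: C(9,3)·0.38^3·0.62^6 = 0.261806
1 − 0.533083 = 0.466917

0.4669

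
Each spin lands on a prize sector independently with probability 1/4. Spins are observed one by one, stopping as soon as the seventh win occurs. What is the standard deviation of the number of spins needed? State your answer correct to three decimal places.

9.165

Y = total spins until the seventh success; negative binomial with r=7, p=0.25.
SD(Y) = √[r(1−p)/p²] = √(84.00000) = 9.16515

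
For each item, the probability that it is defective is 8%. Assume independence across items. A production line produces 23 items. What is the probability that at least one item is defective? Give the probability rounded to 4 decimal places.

0.8531

P(at least one) = 1 − P(none) = 1 − (1 − 0.08)^23
= 1 − 0.146933 = 0.853067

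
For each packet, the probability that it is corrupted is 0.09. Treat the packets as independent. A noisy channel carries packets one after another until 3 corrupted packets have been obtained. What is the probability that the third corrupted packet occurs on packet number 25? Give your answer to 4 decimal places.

0.0253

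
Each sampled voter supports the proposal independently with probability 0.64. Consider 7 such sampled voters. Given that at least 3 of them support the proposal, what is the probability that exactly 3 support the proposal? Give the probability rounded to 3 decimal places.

X ~ Binomial(7, 0.64). Want P(X=3 | X≥3) = P(X=3) / P(X≥3).
P(X=3) = C(7,3)·0.64^3·0.36^4 = 0.15411
P(X≥3) = 1 − 0.00078 − 0.00975 − 0.05201 = 0.93745
Ratio = 0.15411 / 0.93745 = 0.16439

0.164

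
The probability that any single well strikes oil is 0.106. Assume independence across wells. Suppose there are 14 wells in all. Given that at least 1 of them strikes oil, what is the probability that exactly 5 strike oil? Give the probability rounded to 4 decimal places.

X ~ Binomial(14, 0.106). Want P(X=5 | X≥1) = P(X=5) / P(X≥1).
P(X=5) = C(14,5)·0.106^5·0.894^9 = 0.009773
P(X≥1) = 1 − 0.208317 = 0.791683
Ratio = 0.009773 / 0.791683 = 0.012345

0.0123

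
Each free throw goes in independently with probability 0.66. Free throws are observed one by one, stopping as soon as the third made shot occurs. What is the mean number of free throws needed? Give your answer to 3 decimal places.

Y = total free throws until the third success; negative binomial with r=3, p=0.66.
E[Y] = r / p = 3 / 0.66 = 4.54545

4.545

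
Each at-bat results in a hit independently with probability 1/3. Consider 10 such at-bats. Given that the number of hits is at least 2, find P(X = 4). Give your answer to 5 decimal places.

X ~ Binomial(10, 0.333333). Want P(X=4 | X≥2) = P(X=4) / P(X≥2).
P(X=4) = C(10,4)·0.333333^4·0.666667^6 = 0.2276076
P(X≥2) = 1 − 0.0173415 − 0.0867076 = 0.8959508
Ratio = 0.2276076 / 0.8959508 = 0.2540403

0.25404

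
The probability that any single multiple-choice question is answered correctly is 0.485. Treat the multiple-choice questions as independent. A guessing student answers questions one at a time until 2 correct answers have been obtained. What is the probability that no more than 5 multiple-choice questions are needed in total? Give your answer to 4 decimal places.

Finishing within 5 multiple-choice questions ⇔ at least 2 successes in the first 5. With X ~ Binomial(5, 0.485), P(Y ≤ 5) = 1 − P(X ≤ 1).
  k=0: C(5,0)·0.485^0·0.515^5 = 0.036227
  k=1: C(5,1)·0.485^1·0.515^4 = 0.170585
1 − 0.206812 = 0.793188

0.7932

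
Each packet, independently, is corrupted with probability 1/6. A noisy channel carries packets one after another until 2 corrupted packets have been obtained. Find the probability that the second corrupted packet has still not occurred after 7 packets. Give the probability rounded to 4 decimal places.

Needing more than 7 packets ⇔ fewer than 2 successes in the first 7. With X ~ Binomial(7, 0.166667), P(Y > 7) = P(X ≤ 1).
  k=0: C(7,0)·0.166667^0·0.833333^7 = 0.279082
  k=1: C(7,1)·0.166667^1·0.833333^6 = 0.390714
P(X ≤ 1) = 0.669796

0.6698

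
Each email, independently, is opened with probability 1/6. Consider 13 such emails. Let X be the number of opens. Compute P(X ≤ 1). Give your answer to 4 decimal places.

X ~ Binomial(13, 0.166667); P(X ≤ 1) = Σ C(13,k) p^k (1−p)^(13−k) over k:
  k=0: C(13,0)·0.166667^0·0.833333^13 = 0.093464
  k=1: C(13,1)·0.166667^1·0.833333^12 = 0.243006
Total = 0.336470

0.3365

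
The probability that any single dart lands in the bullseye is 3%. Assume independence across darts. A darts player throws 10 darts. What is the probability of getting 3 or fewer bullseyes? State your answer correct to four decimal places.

0.9999

X ~ Binomial(10, 0.03); P(X ≤ 3) = Σ C(10,k) p^k (1−p)^(10−k) over k:
  k=0: C(10,0)·0.03^0·0.97^10 = 0.737424
  k=1: C(10,1)·0.03^1·0.97^9 = 0.228069
  k=2: C(10,2)·0.03^2·0.97^8 = 0.031742
  k=3: C(10,3)·0.03^3·0.97^7 = 0.002618
Total = 0.999853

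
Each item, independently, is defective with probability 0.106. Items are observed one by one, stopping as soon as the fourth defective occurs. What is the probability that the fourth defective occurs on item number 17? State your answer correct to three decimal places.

Y = trial on which the fourth success occurs; negative binomial, r=4, p=0.106.
P(Y=17) = C(16,3) · p^4 · (1−p)^13
= 560 · 0.00012625 · 0.23302 = 0.01647

0.016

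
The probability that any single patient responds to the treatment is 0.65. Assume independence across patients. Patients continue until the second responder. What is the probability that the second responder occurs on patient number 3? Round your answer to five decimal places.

Y = trial on which the second success occurs; negative binomial, r=2, p=0.65.
P(Y=3) = C(2,1) · p^2 · (1−p)^1
= 2 · 0.4225 · 0.35 = 0.2957500

0.29575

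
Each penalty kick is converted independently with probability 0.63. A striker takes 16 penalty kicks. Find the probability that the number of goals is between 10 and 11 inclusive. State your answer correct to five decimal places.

0.39031

X ~ Binomial(16, 0.63); P(10 ≤ X ≤ 11) = Σ C(16,k) p^k (1−p)^(16−k) over k:
  k=10: C(16,10)·0.63^10·0.37^6 = 0.2023671
  k=11: C(16,11)·0.63^11·0.37^5 = 0.1879478
Total = 0.3903149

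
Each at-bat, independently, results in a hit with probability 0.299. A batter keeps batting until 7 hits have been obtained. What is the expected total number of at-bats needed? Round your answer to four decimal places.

Y = total at-bats until the seventh success; negative binomial with r=7, p=0.299.
E[Y] = r / p = 7 / 0.299 = 23.411371

23.4114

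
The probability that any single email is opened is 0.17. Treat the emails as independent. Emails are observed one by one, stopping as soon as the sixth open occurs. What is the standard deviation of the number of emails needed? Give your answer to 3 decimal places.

13.127

Y = total emails until the sixth success; negative binomial with r=6, p=0.17.
SD(Y) = √[r(1−p)/p²] = √(172.31834) = 13.12701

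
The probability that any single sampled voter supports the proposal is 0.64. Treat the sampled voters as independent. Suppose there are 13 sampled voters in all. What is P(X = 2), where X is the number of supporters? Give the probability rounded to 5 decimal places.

X ~ Binomial(n=13, p=0.64).
P(X=2) = C(13,2) · p^2 · (1−p)^11
= 78 · 0.4096 · 1.3162e-05 = 0.0004205

0.00042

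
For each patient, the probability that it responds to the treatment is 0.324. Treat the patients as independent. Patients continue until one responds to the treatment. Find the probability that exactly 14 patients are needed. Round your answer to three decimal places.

0.002

Geometric (trials to first success), p = 0.324.
P(Y = 14) = (1−p)^13 · p = 0.0061561 · 0.324 = 0.00199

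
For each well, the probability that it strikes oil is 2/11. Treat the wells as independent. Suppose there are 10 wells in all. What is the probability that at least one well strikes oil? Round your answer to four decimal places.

P(at least one) = 1 − P(none) = 1 − (1 − 0.181818)^10
= 1 − 0.134431 = 0.865569

0.8656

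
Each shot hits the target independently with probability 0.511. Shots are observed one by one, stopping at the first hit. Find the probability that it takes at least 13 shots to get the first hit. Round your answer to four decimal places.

0.0002

Y = number of shots to the first success; geometric, p = 0.511.
P(Y > 12) = P(first 12 all fail) = (1−p)^12 = 0.000187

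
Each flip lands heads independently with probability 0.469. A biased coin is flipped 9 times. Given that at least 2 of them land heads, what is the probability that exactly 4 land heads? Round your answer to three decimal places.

X ~ Binomial(9, 0.469). Want P(X=4 | X≥2) = P(X=4) / P(X≥2).
P(X=4) = C(9,4)·0.469^4·0.531^5 = 0.25736
P(X≥2) = 1 − 0.00336 − 0.02668 = 0.96996
Ratio = 0.25736 / 0.96996 = 0.26533

0.265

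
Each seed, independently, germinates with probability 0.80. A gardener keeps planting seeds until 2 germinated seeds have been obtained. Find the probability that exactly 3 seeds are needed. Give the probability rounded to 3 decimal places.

0.256

Y = trial on which the second success occurs; negative binomial, r=2, p=0.80.
P(Y=3) = C(2,1) · p^2 · (1−p)^1
= 2 · 0.64 · 0.2 = 0.25600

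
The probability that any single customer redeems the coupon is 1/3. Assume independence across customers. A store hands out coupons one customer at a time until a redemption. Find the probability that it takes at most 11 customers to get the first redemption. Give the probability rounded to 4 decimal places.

0.9884

Y = number of customers to the first success; geometric, p = 0.333333.
P(Y ≤ 11) = 1 − (1−p)^11 = 1 − 0.011561 = 0.988439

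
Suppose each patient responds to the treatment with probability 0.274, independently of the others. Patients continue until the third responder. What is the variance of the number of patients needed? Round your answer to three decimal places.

29.011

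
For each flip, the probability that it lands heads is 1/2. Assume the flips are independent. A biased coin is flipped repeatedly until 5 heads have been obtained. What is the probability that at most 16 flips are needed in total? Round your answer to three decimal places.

0.962

Finishing within 16 flips ⇔ at least 5 successes in the first 16. With X ~ Binomial(16, 0.50), P(Y ≤ 16) = 1 − P(X ≤ 4).
  k=0: C(16,0)·0.50^0·0.50^16 = 0.00002
  k=1: C(16,1)·0.50^1·0.50^15 = 0.00024
  k=2: C(16,2)·0.50^2·0.50^14 = 0.00183
  k=3: C(16,3)·0.50^3·0.50^13 = 0.00854
  k=4: C(16,4)·0.50^4·0.50^12 = 0.02777
1 − 0.03841 = 0.96159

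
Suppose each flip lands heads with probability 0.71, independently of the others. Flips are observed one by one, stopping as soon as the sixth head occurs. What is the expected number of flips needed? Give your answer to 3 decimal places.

8.451

Y = total flips until the sixth success; negative binomial with r=6, p=0.71.
E[Y] = r / p = 6 / 0.71 = 8.45070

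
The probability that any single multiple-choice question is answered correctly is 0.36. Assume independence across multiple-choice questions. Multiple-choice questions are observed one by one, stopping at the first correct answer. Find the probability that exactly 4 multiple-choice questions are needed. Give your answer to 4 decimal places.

0.0944

Geometric (trials to first success), p = 0.36.
P(Y = 4) = (1−p)^3 · p = 0.26214 · 0.36 = 0.094372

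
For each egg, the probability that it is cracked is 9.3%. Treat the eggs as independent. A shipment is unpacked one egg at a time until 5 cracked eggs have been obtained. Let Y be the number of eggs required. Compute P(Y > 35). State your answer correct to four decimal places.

0.7776

Needing more than 35 eggs ⇔ fewer than 5 successes in the first 35. With X ~ Binomial(35, 0.093), P(Y > 35) = P(X ≤ 4).
  k=0: C(35,0)·0.093^0·0.907^35 = 0.032829
  k=1: C(35,1)·0.093^1·0.907^34 = 0.117815
  k=2: C(35,2)·0.093^2·0.907^33 = 0.205364
  k=3: C(35,3)·0.093^3·0.907^32 = 0.231628
  k=4: C(35,4)·0.093^4·0.907^31 = 0.190002
P(X ≤ 4) = 0.777637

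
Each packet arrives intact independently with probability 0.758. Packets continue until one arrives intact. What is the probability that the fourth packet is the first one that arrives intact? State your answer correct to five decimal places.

0.01074

Geometric (trials to first success), p = 0.758.
P(Y = 4) = (1−p)^3 · p = 0.014172 · 0.758 = 0.0107427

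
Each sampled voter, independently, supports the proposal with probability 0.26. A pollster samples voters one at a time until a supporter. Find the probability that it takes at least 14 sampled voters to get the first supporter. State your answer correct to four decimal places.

Y = number of sampled voters to the first success; geometric, p = 0.26.
P(Y > 13) = P(first 13 all fail) = (1−p)^13 = 0.019953

0.0200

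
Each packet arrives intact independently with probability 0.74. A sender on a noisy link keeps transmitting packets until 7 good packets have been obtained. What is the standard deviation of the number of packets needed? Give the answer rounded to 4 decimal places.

1.8231

Y = total packets until the seventh success; negative binomial with r=7, p=0.74.
SD(Y) = √[r(1−p)/p²] = √(3.323594) = 1.823073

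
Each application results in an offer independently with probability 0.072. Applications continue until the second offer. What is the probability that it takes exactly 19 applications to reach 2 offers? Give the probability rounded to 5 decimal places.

0.02620

Y = trial on which the second success occurs; negative binomial, r=2, p=0.072.
P(Y=19) = C(18,1) · p^2 · (1−p)^17
= 18 · 0.005184 · 0.28075 = 0.0261971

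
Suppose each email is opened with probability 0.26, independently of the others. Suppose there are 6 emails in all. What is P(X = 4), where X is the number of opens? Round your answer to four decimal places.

X ~ Binomial(n=6, p=0.26).
P(X=4) = C(6,4) · p^4 · (1−p)^2
= 15 · 0.0045698 · 0.5476 = 0.037536

0.0375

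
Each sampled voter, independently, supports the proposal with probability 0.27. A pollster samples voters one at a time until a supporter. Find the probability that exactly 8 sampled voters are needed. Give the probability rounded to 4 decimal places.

Geometric (trials to first success), p = 0.27.
P(Y = 8) = (1−p)^7 · p = 0.11047 · 0.27 = 0.029828

0.0298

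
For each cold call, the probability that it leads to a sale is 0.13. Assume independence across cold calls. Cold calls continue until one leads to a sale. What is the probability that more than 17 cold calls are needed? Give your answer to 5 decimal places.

Y = number of cold calls to the first success; geometric, p = 0.13.
P(Y > 17) = P(first 17 all fail) = (1−p)^17 = 0.0937189

0.09372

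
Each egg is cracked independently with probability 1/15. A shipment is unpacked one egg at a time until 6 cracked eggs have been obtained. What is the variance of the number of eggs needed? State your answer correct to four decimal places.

1260.0000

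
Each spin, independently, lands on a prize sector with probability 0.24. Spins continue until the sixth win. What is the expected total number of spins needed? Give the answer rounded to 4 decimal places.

Y = total spins until the sixth success; negative binomial with r=6, p=0.24.
E[Y] = r / p = 6 / 0.24 = 25.000000

25.0000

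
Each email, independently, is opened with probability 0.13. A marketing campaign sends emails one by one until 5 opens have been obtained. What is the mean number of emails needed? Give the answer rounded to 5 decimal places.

38.46154

Y = total emails until the fifth success; negative binomial with r=5, p=0.13.
E[Y] = r / p = 5 / 0.13 = 38.4615385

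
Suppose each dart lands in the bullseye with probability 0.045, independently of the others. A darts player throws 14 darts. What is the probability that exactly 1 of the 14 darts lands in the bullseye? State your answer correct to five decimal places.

X ~ Binomial(n=14, p=0.045).
P(X=1) = C(14,1) · p^1 · (1−p)^13
= 14 · 0.045 · 0.5496 = 0.3462457

0.34625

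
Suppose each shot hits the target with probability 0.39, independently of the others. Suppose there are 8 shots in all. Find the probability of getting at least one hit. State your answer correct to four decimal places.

0.9808

P(at least one) = 1 − P(none) = 1 − (1 − 0.39)^8
= 1 − 0.019171 = 0.980829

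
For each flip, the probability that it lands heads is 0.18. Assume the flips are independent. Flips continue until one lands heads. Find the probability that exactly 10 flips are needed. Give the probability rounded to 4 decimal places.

0.0302

Geometric (trials to first success), p = 0.18.
P(Y = 10) = (1−p)^9 · p = 0.16762 · 0.18 = 0.030172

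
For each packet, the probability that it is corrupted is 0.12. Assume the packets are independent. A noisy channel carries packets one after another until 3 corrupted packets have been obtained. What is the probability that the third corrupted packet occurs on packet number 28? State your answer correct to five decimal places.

0.02483

Y = trial on which the third success occurs; negative binomial, r=3, p=0.12.
P(Y=28) = C(27,2) · p^3 · (1−p)^25
= 351 · 0.001728 · 0.040932 = 0.0248266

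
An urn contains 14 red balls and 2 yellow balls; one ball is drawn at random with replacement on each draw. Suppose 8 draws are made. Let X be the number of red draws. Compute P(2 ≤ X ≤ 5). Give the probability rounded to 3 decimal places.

0.067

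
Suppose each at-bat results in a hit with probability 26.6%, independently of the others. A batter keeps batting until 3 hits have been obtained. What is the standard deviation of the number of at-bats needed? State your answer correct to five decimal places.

5.57862

Y = total at-bats until the third success; negative binomial with r=3, p=0.266.
SD(Y) = √[r(1−p)/p²] = √(31.1210357) = 5.5786231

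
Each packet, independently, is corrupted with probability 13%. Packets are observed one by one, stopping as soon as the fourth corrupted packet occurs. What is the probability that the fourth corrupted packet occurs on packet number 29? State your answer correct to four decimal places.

Y = trial on which the fourth success occurs; negative binomial, r=4, p=0.13.
P(Y=29) = C(28,3) · p^4 · (1−p)^25
= 3276 · 0.00028561 · 0.03076 = 0.028781

0.0288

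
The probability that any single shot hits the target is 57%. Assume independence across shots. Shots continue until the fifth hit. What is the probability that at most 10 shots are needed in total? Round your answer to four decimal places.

0.7793

Finishing within 10 shots ⇔ at least 5 successes in the first 10. With X ~ Binomial(10, 0.57), P(Y ≤ 10) = 1 − P(X ≤ 4).
  k=0: C(10,0)·0.57^0·0.43^10 = 0.000216
  k=1: C(10,1)·0.57^1·0.43^9 = 0.002865
  k=2: C(10,2)·0.57^2·0.43^8 = 0.017089
  k=3: C(10,3)·0.57^3·0.43^7 = 0.060407
  k=4: C(10,4)·0.57^4·0.43^6 = 0.140129
1 − 0.220706 = 0.779294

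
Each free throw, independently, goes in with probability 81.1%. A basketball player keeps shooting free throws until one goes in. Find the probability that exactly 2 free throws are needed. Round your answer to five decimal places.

0.15328

Geometric (trials to first success), p = 0.811.
P(Y = 2) = (1−p)^1 · p = 0.189 · 0.811 = 0.1532790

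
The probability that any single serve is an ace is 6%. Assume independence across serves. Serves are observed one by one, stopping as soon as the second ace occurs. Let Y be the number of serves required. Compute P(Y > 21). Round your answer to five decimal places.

Needing more than 21 serves ⇔ fewer than 2 successes in the first 21. With X ~ Binomial(21, 0.06), P(Y > 21) = P(X ≤ 1).
  k=0: C(21,0)·0.06^0·0.94^21 = 0.2726999
  k=1: C(21,1)·0.06^1·0.94^20 = 0.3655339
P(X ≤ 1) = 0.6382337

0.63823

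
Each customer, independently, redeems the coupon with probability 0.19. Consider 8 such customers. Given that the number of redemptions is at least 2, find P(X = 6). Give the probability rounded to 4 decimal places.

0.0019

X ~ Binomial(8, 0.19). Want P(X=6 | X≥2) = P(X=6) / P(X≥2).
P(X=6) = C(8,6)·0.19^6·0.81^2 = 0.000864
P(X≥2) = 1 − 0.185302 − 0.347727 = 0.466971
Ratio = 0.000864 / 0.466971 = 0.001851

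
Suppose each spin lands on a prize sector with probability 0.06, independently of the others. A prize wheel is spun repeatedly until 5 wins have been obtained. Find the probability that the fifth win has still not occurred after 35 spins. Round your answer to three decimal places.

Needing more than 35 spins ⇔ fewer than 5 successes in the first 35. With X ~ Binomial(35, 0.06), P(Y > 35) = P(X ≤ 4).
  k=0: C(35,0)·0.06^0·0.94^35 = 0.11468
  k=1: C(35,1)·0.06^1·0.94^34 = 0.25619
  k=2: C(35,2)·0.06^2·0.94^33 = 0.27800
  k=3: C(35,3)·0.06^3·0.94^32 = 0.19519
  k=4: C(35,4)·0.06^4·0.94^31 = 0.09967
P(X ≤ 4) = 0.94372

0.944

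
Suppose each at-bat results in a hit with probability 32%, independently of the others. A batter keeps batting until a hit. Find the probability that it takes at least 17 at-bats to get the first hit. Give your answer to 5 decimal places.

Y = number of at-bats to the first success; geometric, p = 0.32.
P(Y > 16) = P(first 16 all fail) = (1−p)^16 = 0.0020900

0.00209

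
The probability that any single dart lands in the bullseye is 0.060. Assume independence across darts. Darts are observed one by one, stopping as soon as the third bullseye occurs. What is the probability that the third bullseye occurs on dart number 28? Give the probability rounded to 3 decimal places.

Y = trial on which the third success occurs; negative binomial, r=3, p=0.06.
P(Y=28) = C(27,2) · p^3 · (1−p)^25
= 351 · 0.000216 · 0.21291 = 0.01614

0.016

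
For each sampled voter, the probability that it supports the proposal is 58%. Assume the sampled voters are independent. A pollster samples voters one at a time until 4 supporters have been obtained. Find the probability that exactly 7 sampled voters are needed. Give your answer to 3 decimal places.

0.168

Y = trial on which the fourth success occurs; negative binomial, r=4, p=0.58.
P(Y=7) = C(6,3) · p^4 · (1−p)^3
= 20 · 0.11316 · 0.074088 = 0.16768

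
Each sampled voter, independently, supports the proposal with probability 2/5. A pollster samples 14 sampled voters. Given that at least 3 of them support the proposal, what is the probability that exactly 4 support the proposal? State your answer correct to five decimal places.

0.16137

X ~ Binomial(14, 0.40). Want P(X=4 | X≥3) = P(X=4) / P(X≥3).
P(X=4) = C(14,4)·0.40^4·0.60^10 = 0.1549482
P(X≥3) = 1 − 0.0007836 − 0.0073140 − 0.0316940 = 0.9602084
Ratio = 0.1549482 / 0.9602084 = 0.1613693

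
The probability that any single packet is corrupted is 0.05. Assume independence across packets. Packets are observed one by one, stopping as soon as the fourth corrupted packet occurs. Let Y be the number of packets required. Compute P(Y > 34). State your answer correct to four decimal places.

Needing more than 34 packets ⇔ fewer than 4 successes in the first 34. With X ~ Binomial(34, 0.05), P(Y > 34) = P(X ≤ 3).
  k=0: C(34,0)·0.05^0·0.95^34 = 0.174825
  k=1: C(34,1)·0.05^1·0.95^33 = 0.312844
  k=2: C(34,2)·0.05^2·0.95^32 = 0.271680
  k=3: C(34,3)·0.05^3·0.95^31 = 0.152522
P(X ≤ 3) = 0.911871

0.9119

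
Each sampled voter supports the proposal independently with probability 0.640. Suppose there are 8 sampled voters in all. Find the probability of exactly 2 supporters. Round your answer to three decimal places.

0.025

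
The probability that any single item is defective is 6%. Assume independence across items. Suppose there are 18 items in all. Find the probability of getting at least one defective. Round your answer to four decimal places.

P(at least one) = 1 − P(none) = 1 − (1 − 0.06)^18
= 1 − 0.328323 = 0.671677

0.6717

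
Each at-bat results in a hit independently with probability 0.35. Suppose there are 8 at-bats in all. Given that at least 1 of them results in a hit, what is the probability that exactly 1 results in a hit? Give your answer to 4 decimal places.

0.1418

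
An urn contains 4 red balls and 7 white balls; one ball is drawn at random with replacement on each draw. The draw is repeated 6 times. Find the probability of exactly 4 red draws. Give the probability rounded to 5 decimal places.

X ~ Binomial(n=6, p=0.363636).
P(X=4) = C(6,4) · p^4 · (1−p)^2
= 15 · 0.017485 · 0.40496 = 0.1062114

0.10621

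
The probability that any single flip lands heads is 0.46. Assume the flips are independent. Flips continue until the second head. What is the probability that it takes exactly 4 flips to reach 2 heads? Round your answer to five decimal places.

Y = trial on which the second success occurs; negative binomial, r=2, p=0.46.
P(Y=4) = C(3,1) · p^2 · (1−p)^2
= 3 · 0.2116 · 0.2916 = 0.1851077

0.18511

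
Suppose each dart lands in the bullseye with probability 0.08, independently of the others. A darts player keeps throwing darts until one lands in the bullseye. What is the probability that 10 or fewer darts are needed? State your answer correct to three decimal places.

0.566

Y = number of darts to the first success; geometric, p = 0.08.
P(Y ≤ 10) = 1 − (1−p)^10 = 1 − 0.43439 = 0.56561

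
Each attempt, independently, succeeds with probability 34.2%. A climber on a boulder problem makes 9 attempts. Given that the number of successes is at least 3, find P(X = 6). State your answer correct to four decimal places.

0.0595

X ~ Binomial(9, 0.342). Want P(X=6 | X≥3) = P(X=6) / P(X≥3).
P(X=6) = C(9,6)·0.342^6·0.658^3 = 0.038292
P(X≥3) = 1 − 0.023122 − 0.108162 − 0.224872 = 0.643843
Ratio = 0.038292 / 0.643843 = 0.059475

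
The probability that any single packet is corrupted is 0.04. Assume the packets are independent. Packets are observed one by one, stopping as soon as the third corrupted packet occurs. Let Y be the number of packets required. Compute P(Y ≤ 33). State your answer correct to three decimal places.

0.144

Finishing within 33 packets ⇔ at least 3 successes in the first 33. With X ~ Binomial(33, 0.04), P(Y ≤ 33) = 1 − P(X ≤ 2).
  k=0: C(33,0)·0.04^0·0.96^33 = 0.25999
  k=1: C(33,1)·0.04^1·0.96^32 = 0.35748
  k=2: C(33,2)·0.04^2·0.96^31 = 0.23832
1 − 0.85579 = 0.14421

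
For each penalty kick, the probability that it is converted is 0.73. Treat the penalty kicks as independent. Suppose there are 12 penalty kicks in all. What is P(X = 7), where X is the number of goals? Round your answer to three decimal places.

X ~ Binomial(n=12, p=0.73).
P(X=7) = C(12,7) · p^7 · (1−p)^5
= 792 · 0.11047 · 0.0014349 = 0.12555

0.126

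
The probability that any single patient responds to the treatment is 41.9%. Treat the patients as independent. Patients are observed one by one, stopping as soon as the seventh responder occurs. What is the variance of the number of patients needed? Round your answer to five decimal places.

23.16574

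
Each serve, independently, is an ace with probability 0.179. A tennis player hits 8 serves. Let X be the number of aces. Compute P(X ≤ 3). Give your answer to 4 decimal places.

X ~ Binomial(8, 0.179); P(X ≤ 3) = Σ C(8,k) p^k (1−p)^(8−k) over k:
  k=0: C(8,0)·0.179^0·0.821^8 = 0.206417
  k=1: C(8,1)·0.179^1·0.821^7 = 0.360035
  k=2: C(8,2)·0.179^2·0.821^6 = 0.274741
  k=3: C(8,3)·0.179^3·0.821^5 = 0.119802
Total = 0.960995

0.9610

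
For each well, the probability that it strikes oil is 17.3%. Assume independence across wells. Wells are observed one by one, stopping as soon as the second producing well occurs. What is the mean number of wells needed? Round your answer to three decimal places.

Y = total wells until the second success; negative binomial with r=2, p=0.173.
E[Y] = r / p = 2 / 0.173 = 11.56069

11.561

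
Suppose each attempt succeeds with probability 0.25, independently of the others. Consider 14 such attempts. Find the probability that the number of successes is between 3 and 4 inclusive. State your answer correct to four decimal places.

0.4604

X ~ Binomial(14, 0.25); P(3 ≤ X ≤ 4) = Σ C(14,k) p^k (1−p)^(14−k) over k:
  k=3: C(14,3)·0.25^3·0.75^11 = 0.240212
  k=4: C(14,4)·0.25^4·0.75^10 = 0.220195
Total = 0.460407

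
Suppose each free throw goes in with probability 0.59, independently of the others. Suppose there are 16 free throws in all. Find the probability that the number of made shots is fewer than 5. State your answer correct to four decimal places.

0.0062

X ~ Binomial(16, 0.59); P(X ≤ 4) = Σ C(16,k) p^k (1−p)^(16−k) over k:
  k=0: C(16,0)·0.59^0·0.41^16 = 0.000001
  k=1: C(16,1)·0.59^1·0.41^15 = 0.000015
  k=2: C(16,2)·0.59^2·0.41^14 = 0.000158
  k=3: C(16,3)·0.59^3·0.41^13 = 0.001064
  k=4: C(16,4)·0.59^4·0.41^12 = 0.004976
Total = 0.006214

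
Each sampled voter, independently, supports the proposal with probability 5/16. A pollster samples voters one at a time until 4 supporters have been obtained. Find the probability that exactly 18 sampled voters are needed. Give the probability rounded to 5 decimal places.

Y = trial on which the fourth success occurs; negative binomial, r=4, p=0.3125.
P(Y=18) = C(17,3) · p^4 · (1−p)^14
= 680 · 0.0095367 · 0.0052701 = 0.0341764

0.03418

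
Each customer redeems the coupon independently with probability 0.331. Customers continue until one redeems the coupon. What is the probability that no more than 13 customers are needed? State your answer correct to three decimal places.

0.995

Y = number of customers to the first success; geometric, p = 0.331.
P(Y ≤ 13) = 1 − (1−p)^13 = 1 − 0.00538 = 0.99462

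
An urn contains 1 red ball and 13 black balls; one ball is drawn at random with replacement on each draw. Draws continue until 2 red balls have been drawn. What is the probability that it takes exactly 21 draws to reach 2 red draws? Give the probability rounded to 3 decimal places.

0.025

Y = trial on which the second success occurs; negative binomial, r=2, p=0.071429.
P(Y=21) = C(20,1) · p^2 · (1−p)^19
= 20 · 0.005102 · 0.24462 = 0.02496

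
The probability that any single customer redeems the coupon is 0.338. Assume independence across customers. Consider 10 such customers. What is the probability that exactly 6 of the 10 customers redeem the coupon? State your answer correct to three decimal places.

0.060

X ~ Binomial(n=10, p=0.338).
P(X=6) = C(10,6) · p^6 · (1−p)^4
= 210 · 0.0014911 · 0.19206 = 0.06014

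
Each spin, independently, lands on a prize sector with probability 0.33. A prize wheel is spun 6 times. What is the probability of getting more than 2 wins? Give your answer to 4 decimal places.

0.3130

X ~ Binomial(6, 0.33); P(X ≥ 3) = Σ C(6,k) p^k (1−p)^(6−k) over k:
  k=3: C(6,3)·0.33^3·0.67^3 = 0.216170
  k=4: C(6,4)·0.33^4·0.67^2 = 0.079854
  k=5: C(6,5)·0.33^5·0.67^1 = 0.015732
  k=6: C(6,6)·0.33^6·0.67^0 = 0.001291
Total = 0.313048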